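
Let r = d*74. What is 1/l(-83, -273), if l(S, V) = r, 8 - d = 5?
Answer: 1/222 ≈ 0.0045045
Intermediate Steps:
d = 3 (d = 8 - 1*5 = 8 - 5 = 3)
r = 222 (r = 3*74 = 222)
l(S, V) = 222
1/l(-83, -273) = 1/222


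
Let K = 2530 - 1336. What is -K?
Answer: -1194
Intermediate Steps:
K = 1194
-K = -1*1194 = -1194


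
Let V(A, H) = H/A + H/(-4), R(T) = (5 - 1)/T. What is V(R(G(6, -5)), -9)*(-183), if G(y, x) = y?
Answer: 8235/4 ≈ 2058.8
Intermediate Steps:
R(T) = 4/T
V(A, H) = -H/4 + H/A (V(A, H) = H/A + H*(-1/4) = H/A - H/4 = -H/4 + H/A)
V(R(G(6, -5)), -9)*(-183) = (-1/4*(-9) - 9/(4/6))*(-183) = (9/4 - 9/(4*(1/6)))*(-183) = (9/4 - 9/2/3)*(-183) = (9/4 - 9*3/2)*(-183) = (9/4 - 27/2)*(-183) = -45/4*(-183) = 8235/4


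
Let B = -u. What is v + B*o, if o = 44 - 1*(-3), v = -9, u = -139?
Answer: 6524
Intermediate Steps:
B = 139 (B = -1*(-139) = 139)
o = 47 (o = 44 + 3 = 47)
v + B*o = -9 + 139*47 = -9 + 6533 = 6524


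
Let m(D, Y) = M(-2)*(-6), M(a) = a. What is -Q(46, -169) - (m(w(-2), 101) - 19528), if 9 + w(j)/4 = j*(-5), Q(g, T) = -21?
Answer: 19537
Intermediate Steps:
w(j) = -36 - 20*j (w(j) = -36 + 4*(j*(-5)) = -36 + 4*(-5*j) = -36 - 20*j)
m(D, Y) = 12 (m(D, Y) = -2*(-6) = 12)
-Q(46, -169) - (m(w(-2), 101) - 19528) = -1*(-21) - (12 - 19528) = 21 - 1*(-19516) = 21 + 19516 = 19537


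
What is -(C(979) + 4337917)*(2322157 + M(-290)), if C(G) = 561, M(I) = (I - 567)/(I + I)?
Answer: -2921643705581163/290 ≈ -1.0075e+13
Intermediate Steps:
M(I) = (-567 + I)/(2*I) (M(I) = (-567 + I)/((2*I)) = (-567 + I)*(1/(2*I)) = (-567 + I)/(2*I))
-(C(979) + 4337917)*(2322157 + M(-290)) = -(561 + 4337917)*(2322157 + (1/2)*(-567 - 290)/(-290)) = -4338478*(2322157 + (1/2)*(-1/290)*(-857)) = -4338478*(2322157 + 857/580) = -4338478*1346851917/580 = -1*2921643705581163/290 = -2921643705581163/290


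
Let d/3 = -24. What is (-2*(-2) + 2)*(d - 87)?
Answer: -954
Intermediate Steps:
d = -72 (d = 3*(-24) = -72)
(-2*(-2) + 2)*(d - 87) = (-2*(-2) + 2)*(-72 - 87) = (4 + 2)*(-159) = 6*(-159) = -954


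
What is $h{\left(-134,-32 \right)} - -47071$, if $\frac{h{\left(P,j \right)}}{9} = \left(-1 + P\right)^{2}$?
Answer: $211096$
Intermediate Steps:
$h{\left(P,j \right)} = 9 \left(-1 + P\right)^{2}$
$h{\left(-134,-32 \right)} - -47071 = 9 \left(-1 - 134\right)^{2} - -47071 = 9 \left(-135\right)^{2} + 47071 = 9 \cdot 18225 + 47071 = 164025 + 47071 = 211096$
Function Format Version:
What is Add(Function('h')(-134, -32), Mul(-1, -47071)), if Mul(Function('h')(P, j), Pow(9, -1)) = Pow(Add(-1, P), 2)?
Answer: 211096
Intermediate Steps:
Function('h')(P, j) = Mul(9, Pow(Add(-1, P), 2))
Add(Function('h')(-134, -32), Mul(-1, -47071)) = Add(Mul(9, Pow(Add(-1, -134), 2)), Mul(-1, -47071)) = Add(Mul(9, Pow(-135, 2)), 47071) = Add(Mul(9, 18225), 47071) = Add(164025, 47071) = 211096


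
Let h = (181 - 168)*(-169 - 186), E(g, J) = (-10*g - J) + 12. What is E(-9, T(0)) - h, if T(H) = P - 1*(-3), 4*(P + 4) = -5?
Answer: 18877/4 ≈ 4719.3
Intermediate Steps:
P = -21/4 (P = -4 + (¼)*(-5) = -4 - 5/4 = -21/4 ≈ -5.2500)
T(H) = -9/4 (T(H) = -21/4 - 1*(-3) = -21/4 + 3 = -9/4)
E(g, J) = 12 - J - 10*g (E(g, J) = (-J - 10*g) + 12 = 12 - J - 10*g)
h = -4615 (h = 13*(-355) = -4615)
E(-9, T(0)) - h = (12 - 1*(-9/4) - 10*(-9)) - 1*(-4615) = (12 + 9/4 + 90) + 4615 = 417/4 + 4615 = 18877/4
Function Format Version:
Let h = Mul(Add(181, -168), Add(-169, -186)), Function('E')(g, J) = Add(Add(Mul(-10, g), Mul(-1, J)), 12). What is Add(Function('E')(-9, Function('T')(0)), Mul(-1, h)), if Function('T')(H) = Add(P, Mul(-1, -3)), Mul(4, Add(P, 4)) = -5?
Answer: Rational(18877, 4) ≈ 4719.3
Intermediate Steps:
P = Rational(-21, 4) (P = Add(-4, Mul(Rational(1, 4), -5)) = Add(-4, Rational(-5, 4)) = Rational(-21, 4) ≈ -5.2500)
Function('T')(H) = Rational(-9, 4) (Function('T')(H) = Add(Rational(-21, 4), Mul(-1, -3)) = Add(Rational(-21, 4), 3) = Rational(-9, 4))
Function('E')(g, J) = Add(12, Mul(-1, J), Mul(-10, g)) (Function('E')(g, J) = Add(Add(Mul(-1, J), Mul(-10, g)), 12) = Add(12, Mul(-1, J), Mul(-10, g)))
h = -4615 (h = Mul(13, -355) = -4615)
Add(Function('E')(-9, Function('T')(0)), Mul(-1, h)) = Add(Add(12, Mul(-1, Rational(-9, 4)), Mul(-10, -9)), Mul(-1, -4615)) = Add(Add(12, Rational(9, 4), 90), 4615) = Add(Rational(417, 4), 4615) = Rational(18877, 4)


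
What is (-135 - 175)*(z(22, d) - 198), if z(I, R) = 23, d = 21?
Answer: 54250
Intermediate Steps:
(-135 - 175)*(z(22, d) - 198) = (-135 - 175)*(23 - 198) = -310*(-175) = 54250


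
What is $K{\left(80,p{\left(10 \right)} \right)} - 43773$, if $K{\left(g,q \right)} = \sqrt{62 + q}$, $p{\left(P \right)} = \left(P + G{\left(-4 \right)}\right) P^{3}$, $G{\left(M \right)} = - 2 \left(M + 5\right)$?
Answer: $-43773 + \sqrt{8062} \approx -43683.0$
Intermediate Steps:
$G{\left(M \right)} = -10 - 2 M$ ($G{\left(M \right)} = - 2 \left(5 + M\right) = -10 - 2 M$)
$p{\left(P \right)} = P^{3} \left(-2 + P\right)$ ($p{\left(P \right)} = \left(P - 2\right) P^{3} = \left(-2 + P\right) P^{3} = P^{3} \left(-2 + P\right)$)
$K{\left(80,p{\left(10 \right)} \right)} - 43773 = \sqrt{62 + 10^{3} \left(-2 + 10\right)} - 43773 = \sqrt{62 + 1000 \cdot 8} - 43773 = \sqrt{62 + 8000} - 43773 = \sqrt{8062} - 43773 = -43773 + \sqrt{8062}$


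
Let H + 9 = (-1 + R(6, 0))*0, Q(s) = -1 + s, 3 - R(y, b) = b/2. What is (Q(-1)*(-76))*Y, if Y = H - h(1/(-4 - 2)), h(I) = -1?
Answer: -1216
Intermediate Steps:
R(y, b) = 3 - b/2
H = -9 (H = -9 + (-1 + (3 - 1/2*0))*0 = -9 + (-1 + (3 + 0))*0 = -9 + (-1 + 3)*0 = -9 + 2*0 = -9 + 0 = -9)
Y = -8 (Y = -9 - 1*(-1) = -9 + 1 = -8)
(Q(-1)*(-76))*Y = ((-1 - 1)*(-76))*(-8) = -2*(-76)*(-8) = 152*(-8) = -1216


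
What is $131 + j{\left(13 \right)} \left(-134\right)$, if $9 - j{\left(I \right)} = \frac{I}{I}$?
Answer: $-941$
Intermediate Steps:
$j{\left(I \right)} = 8$ ($j{\left(I \right)} = 9 - \frac{I}{I} = 9 - 1 = 8$)
$131 + j{\left(13 \right)} \left(-134\right) = 131 + 8 \left(-134\right) = 131 - 1072 = -941$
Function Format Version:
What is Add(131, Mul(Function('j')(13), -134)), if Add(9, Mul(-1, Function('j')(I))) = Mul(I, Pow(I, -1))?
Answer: -941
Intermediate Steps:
Function('j')(I) = 8 (Function('j')(I) = Add(9, Mul(-1, Mul(I, Pow(I, -1)))) = Add(9, Mul(-1, 1)) = Add(9, -1) = 8)
Add(131, Mul(Function('j')(13), -134)) = Add(131, Mul(8, -134)) = Add(131, -1072) = -941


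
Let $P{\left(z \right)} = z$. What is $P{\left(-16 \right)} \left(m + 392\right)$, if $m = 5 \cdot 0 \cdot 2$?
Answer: $-6272$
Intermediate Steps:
$m = 0$ ($m = 0 \cdot 2 = 0$)
$P{\left(-16 \right)} \left(m + 392\right) = - 16 \left(0 + 392\right) = \left(-16\right) 392 = -6272$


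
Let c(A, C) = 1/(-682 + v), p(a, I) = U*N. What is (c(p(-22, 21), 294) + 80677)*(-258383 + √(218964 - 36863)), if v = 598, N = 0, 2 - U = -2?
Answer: -1751027226061/84 + 6776867*√182101/84 ≈ -2.0811e+10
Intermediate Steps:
U = 4 (U = 2 - 1*(-2) = 2 + 2 = 4)
p(a, I) = 0 (p(a, I) = 4*0 = 0)
c(A, C) = -1/84 (c(A, C) = 1/(-682 + 598) = 1/(-84) = -1/84)
(c(p(-22, 21), 294) + 80677)*(-258383 + √(218964 - 36863)) = (-1/84 + 80677)*(-258383 + √(218964 - 36863)) = 6776867*(-258383 + √182101)/84 = -1751027226061/84 + 6776867*√182101/84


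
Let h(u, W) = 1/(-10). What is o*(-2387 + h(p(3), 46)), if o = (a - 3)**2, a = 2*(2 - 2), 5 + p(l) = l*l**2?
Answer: -214839/10 ≈ -21484.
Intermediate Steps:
p(l) = -5 + l**3 (p(l) = -5 + l*l**2 = -5 + l**3)
h(u, W) = -1/10
a = 0 (a = 2*0 = 0)
o = 9 (o = (0 - 3)**2 = (-3)**2 = 9)
o*(-2387 + h(p(3), 46)) = 9*(-2387 - 1/10) = 9*(-23871/10) = -214839/10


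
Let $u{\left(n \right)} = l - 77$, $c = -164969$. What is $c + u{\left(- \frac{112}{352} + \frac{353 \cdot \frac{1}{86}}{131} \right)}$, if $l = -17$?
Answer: $-165063$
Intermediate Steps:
$u{\left(n \right)} = -94$ ($u{\left(n \right)} = -17 - 77 = -94$)
$c + u{\left(- \frac{112}{352} + \frac{353 \cdot \frac{1}{86}}{131} \right)} = -164969 - 94 = -165063$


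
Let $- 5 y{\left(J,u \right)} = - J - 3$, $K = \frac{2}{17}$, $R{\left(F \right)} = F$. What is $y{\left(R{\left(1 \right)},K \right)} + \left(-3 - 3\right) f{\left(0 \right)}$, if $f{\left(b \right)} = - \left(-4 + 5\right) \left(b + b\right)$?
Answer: $\frac{4}{5} \approx 0.8$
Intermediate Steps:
$f{\left(b \right)} = - 2 b$ ($f{\left(b \right)} = - 1 \cdot 2 b = - 2 b$)
$K = \frac{2}{17}$ ($K = 2 \cdot \frac{1}{17} = \frac{2}{17} \approx 0.11765$)
$y{\left(J,u \right)} = \frac{3}{5} + \frac{J}{5}$ ($y{\left(J,u \right)} = - \frac{- J - 3}{5} = - \frac{-3 - J}{5} = \frac{3}{5} + \frac{J}{5}$)
$y{\left(R{\left(1 \right)},K \right)} + \left(-3 - 3\right) f{\left(0 \right)} = \left(\frac{3}{5} + \frac{1}{5} \cdot 1\right) + \left(-3 - 3\right) \left(\left(-2\right) 0\right) = \left(\frac{3}{5} + \frac{1}{5}\right) + \left(-3 - 3\right) 0 = \frac{4}{5} - 0 = \frac{4}{5} + 0 = \frac{4}{5}$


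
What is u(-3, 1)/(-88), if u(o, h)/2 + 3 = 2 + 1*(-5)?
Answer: 3/22 ≈ 0.13636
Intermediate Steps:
u(o, h) = -12 (u(o, h) = -6 + 2*(2 + 1*(-5)) = -6 + 2*(2 - 5) = -6 + 2*(-3) = -6 - 6 = -12)
u(-3, 1)/(-88) = -12/(-88) = -1/88*(-12) = 3/22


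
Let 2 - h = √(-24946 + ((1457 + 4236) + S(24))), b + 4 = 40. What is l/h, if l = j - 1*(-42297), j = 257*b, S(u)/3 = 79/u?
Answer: 824784/153977 + 309294*I*√34210/153977 ≈ 5.3565 + 371.53*I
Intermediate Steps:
b = 36 (b = -4 + 40 = 36)
S(u) = 237/u (S(u) = 3*(79/u) = 237/u)
j = 9252 (j = 257*36 = 9252)
h = 2 - 3*I*√34210/4 (h = 2 - √(-24946 + ((1457 + 4236) + 237/24)) = 2 - √(-24946 + (5693 + 237*(1/24))) = 2 - √(-24946 + (5693 + 79/8)) = 2 - √(-24946 + 45623/8) = 2 - √(-153945/8) = 2 - 3*I*√34210/4 ≈ 2.0 - 138.72*I)
l = 51549 (l = 9252 - 1*(-42297) = 9252 + 42297 = 51549)
l/h = 51549/(2 - 3*I*√34210/4)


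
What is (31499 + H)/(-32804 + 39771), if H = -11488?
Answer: 20011/6967 ≈ 2.8723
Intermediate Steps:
(31499 + H)/(-32804 + 39771) = (31499 - 11488)/(-32804 + 39771) = 20011/6967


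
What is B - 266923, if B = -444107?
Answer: -711030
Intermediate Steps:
B - 266923 = -444107 - 266923 = -711030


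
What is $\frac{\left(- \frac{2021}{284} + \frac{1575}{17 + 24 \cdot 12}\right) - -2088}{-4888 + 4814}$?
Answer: $- \frac{36138691}{1281976} \approx -28.19$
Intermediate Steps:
$\frac{\left(- \frac{2021}{284} + \frac{1575}{17 + 24 \cdot 12}\right) - -2088}{-4888 + 4814} = \frac{\left(\left(-2021\right) \frac{1}{284} + \frac{1575}{17 + 288}\right) + 2088}{-74} = \left(\left(- \frac{2021}{284} + \frac{1575}{305}\right) + 2088\right) \left(- \frac{1}{74}\right) = \left(\left(- \frac{2021}{284} + 1575 \cdot \frac{1}{305}\right) + 2088\right) \left(- \frac{1}{74}\right) = \left(\left(- \frac{2021}{284} + \frac{315}{61}\right) + 2088\right) \left(- \frac{1}{74}\right) = \left(- \frac{33821}{17324} + 2088\right) \left(- \frac{1}{74}\right) = \frac{36138691}{17324} \left(- \frac{1}{74}\right) = - \frac{36138691}{1281976}$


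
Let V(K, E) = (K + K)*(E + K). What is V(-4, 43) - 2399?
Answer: -2711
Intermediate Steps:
V(K, E) = 2*K*(E + K) (V(K, E) = (2*K)*(E + K) = 2*K*(E + K))
V(-4, 43) - 2399 = 2*(-4)*(43 - 4) - 2399 = 2*(-4)*39 - 2399 = -312 - 2399 = -2711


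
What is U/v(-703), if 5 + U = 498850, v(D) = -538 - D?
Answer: 99769/33 ≈ 3023.3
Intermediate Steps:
U = 498845 (U = -5 + 498850 = 498845)
U/v(-703) = 498845/(-538 - 1*(-703)) = 498845/(-538 + 703) = 498845/165 = 498845*(1/165) = 99769/33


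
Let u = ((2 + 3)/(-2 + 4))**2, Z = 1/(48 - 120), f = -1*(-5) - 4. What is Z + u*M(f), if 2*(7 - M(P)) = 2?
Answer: 2699/72 ≈ 37.486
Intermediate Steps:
f = 1 (f = 5 - 4 = 1)
M(P) = 6 (M(P) = 7 - 1/2*2 = 7 - 1 = 6)
Z = -1/72 (Z = 1/(-72) = -1/72 ≈ -0.013889)
u = 25/4 (u = (5/2)**2 = 25/4 ≈ 6.2500)
Z + u*M(f) = -1/72 + (25/4)*6 = -1/72 + 75/2 = 2699/72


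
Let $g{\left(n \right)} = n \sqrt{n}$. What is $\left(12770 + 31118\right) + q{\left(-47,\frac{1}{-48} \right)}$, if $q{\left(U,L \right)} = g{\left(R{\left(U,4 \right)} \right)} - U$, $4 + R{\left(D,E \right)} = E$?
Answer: $43935$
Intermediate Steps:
$R{\left(D,E \right)} = -4 + E$
$g{\left(n \right)} = n^{\frac{3}{2}}$
$q{\left(U,L \right)} = - U$ ($q{\left(U,L \right)} = \left(-4 + 4\right)^{\frac{3}{2}} - U = 0^{\frac{3}{2}} - U = 0 - U = - U$)
$\left(12770 + 31118\right) + q{\left(-47,\frac{1}{-48} \right)} = \left(12770 + 31118\right) - -47 = 43888 + 47 = 43935$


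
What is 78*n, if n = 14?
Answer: 1092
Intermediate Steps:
78*n = 78*14 = 1092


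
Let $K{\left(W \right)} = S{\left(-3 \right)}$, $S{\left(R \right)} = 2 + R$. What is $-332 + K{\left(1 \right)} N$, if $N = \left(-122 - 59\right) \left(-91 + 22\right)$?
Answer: $-12821$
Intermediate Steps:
$K{\left(W \right)} = -1$ ($K{\left(W \right)} = 2 - 3 = -1$)
$N = 12489$ ($N = \left(-181\right) \left(-69\right) = 12489$)
$-332 + K{\left(1 \right)} N = -332 - 12489 = -12821$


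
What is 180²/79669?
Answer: 32400/79669 ≈ 0.40668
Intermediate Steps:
180²/79669 = 32400*(1/79669) = 32400/79669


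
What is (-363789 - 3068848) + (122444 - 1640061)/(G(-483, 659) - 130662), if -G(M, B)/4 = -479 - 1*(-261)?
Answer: -445520438613/129790 ≈ -3.4326e+6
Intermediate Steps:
G(M, B) = 872 (G(M, B) = -4*(-479 - 1*(-261)) = -4*(-479 + 261) = -4*(-218) = 872)
(-363789 - 3068848) + (122444 - 1640061)/(G(-483, 659) - 130662) = (-363789 - 3068848) + (122444 - 1640061)/(872 - 130662) = -3432637 - 1517617/(-129790) = -3432637 - 1517617*(-1/129790) = -3432637 + 1517617/129790 = -445520438613/129790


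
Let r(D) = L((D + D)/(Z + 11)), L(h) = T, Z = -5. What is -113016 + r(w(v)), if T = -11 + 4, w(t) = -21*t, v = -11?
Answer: -113023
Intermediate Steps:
T = -7
L(h) = -7
r(D) = -7
-113016 + r(w(v)) = -113016 - 7 = -113023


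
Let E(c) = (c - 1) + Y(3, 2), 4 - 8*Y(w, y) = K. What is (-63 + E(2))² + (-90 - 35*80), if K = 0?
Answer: 3569/4 ≈ 892.25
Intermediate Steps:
Y(w, y) = ½ (Y(w, y) = ½ - ⅛*0 = ½ + 0 = ½)
E(c) = -½ + c (E(c) = (c - 1) + ½ = (-1 + c) + ½ = -½ + c)
(-63 + E(2))² + (-90 - 35*80) = (-63 + (-½ + 2))² + (-90 - 35*80) = (-63 + 3/2)² + (-90 - 2800) = (-123/2)² - 2890 = 15129/4 - 2890 = 3569/4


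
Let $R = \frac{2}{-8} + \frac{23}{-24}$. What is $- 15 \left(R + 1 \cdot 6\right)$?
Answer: $- \frac{575}{8} \approx -71.875$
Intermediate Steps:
$R = - \frac{29}{24}$ ($R = 2 \left(- \frac{1}{8}\right) + 23 \left(- \frac{1}{24}\right) = - \frac{1}{4} - \frac{23}{24} = - \frac{29}{24} \approx -1.2083$)
$- 15 \left(R + 1 \cdot 6\right) = - 15 \left(- \frac{29}{24} + 1 \cdot 6\right) = - 15 \left(- \frac{29}{24} + 6\right) = \left(-15\right) \frac{115}{24} = - \frac{575}{8}$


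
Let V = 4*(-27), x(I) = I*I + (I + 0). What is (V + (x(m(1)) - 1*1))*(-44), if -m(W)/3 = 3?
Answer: 1628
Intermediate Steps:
m(W) = -9 (m(W) = -3*3 = -9)
x(I) = I + I² (x(I) = I² + I = I + I²)
V = -108
(V + (x(m(1)) - 1*1))*(-44) = (-108 + (-9*(1 - 9) - 1*1))*(-44) = (-108 + (-9*(-8) - 1))*(-44) = (-108 + (72 - 1))*(-44) = (-108 + 71)*(-44) = -37*(-44) = 1628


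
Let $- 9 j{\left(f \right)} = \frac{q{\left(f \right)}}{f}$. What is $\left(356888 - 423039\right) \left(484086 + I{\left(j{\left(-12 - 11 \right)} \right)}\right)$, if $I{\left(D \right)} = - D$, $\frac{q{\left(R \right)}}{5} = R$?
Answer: $- \frac{288205287629}{9} \approx -3.2023 \cdot 10^{10}$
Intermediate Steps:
$q{\left(R \right)} = 5 R$
$j{\left(f \right)} = - \frac{5}{9}$ ($j{\left(f \right)} = - \frac{5 f \frac{1}{f}}{9} = \left(- \frac{1}{9}\right) 5 = - \frac{5}{9}$)
$\left(356888 - 423039\right) \left(484086 + I{\left(j{\left(-12 - 11 \right)} \right)}\right) = \left(356888 - 423039\right) \left(484086 - - \frac{5}{9}\right) = - 66151 \left(484086 + \frac{5}{9}\right) = \left(-66151\right) \frac{4356779}{9} = - \frac{288205287629}{9}$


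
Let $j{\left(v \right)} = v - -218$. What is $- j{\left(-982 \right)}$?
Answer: $764$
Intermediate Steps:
$j{\left(v \right)} = 218 + v$ ($j{\left(v \right)} = v + 218 = 218 + v$)
$- j{\left(-982 \right)} = - (218 - 982) = \left(-1\right) \left(-764\right) = 764$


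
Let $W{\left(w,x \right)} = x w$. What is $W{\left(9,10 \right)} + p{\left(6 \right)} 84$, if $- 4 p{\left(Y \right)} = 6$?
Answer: $-36$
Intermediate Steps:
$p{\left(Y \right)} = - \frac{3}{2}$ ($p{\left(Y \right)} = \left(- \frac{1}{4}\right) 6 = - \frac{3}{2}$)
$W{\left(w,x \right)} = w x$
$W{\left(9,10 \right)} + p{\left(6 \right)} 84 = 9 \cdot 10 - 126 = 90 - 126 = -36$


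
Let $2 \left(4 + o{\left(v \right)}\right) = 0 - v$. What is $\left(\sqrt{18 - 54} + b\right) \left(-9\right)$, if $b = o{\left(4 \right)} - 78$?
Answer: $756 - 54 i \approx 756.0 - 54.0 i$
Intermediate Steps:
$o{\left(v \right)} = -4 - \frac{v}{2}$ ($o{\left(v \right)} = -4 + \frac{0 - v}{2} = -4 + \frac{\left(-1\right) v}{2} = -4 - \frac{v}{2}$)
$b = -84$ ($b = \left(-4 - 2\right) - 78 = -6 - 78 = -84$)
$\left(\sqrt{18 - 54} + b\right) \left(-9\right) = \left(\sqrt{18 - 54} - 84\right) \left(-9\right) = \left(\sqrt{-36} - 84\right) \left(-9\right) = \left(6 i - 84\right) \left(-9\right) = \left(-84 + 6 i\right) \left(-9\right) = 756 - 54 i$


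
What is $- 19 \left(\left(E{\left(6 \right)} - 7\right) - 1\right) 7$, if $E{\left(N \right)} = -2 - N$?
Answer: $2128$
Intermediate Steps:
$- 19 \left(\left(E{\left(6 \right)} - 7\right) - 1\right) 7 = - 19 \left(\left(\left(-2 - 6\right) - 7\right) - 1\right) 7 = - 19 \left(\left(-8 - 7\right) - 1\right) 7 = - 19 \left(-15 - 1\right) 7 = \left(-19\right) \left(-16\right) 7 = 304 \cdot 7 = 2128$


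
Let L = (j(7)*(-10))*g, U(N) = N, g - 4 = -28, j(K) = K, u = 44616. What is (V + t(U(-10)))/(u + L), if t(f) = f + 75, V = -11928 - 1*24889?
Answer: -4594/5787 ≈ -0.79385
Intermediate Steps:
V = -36817 (V = -11928 - 24889 = -36817)
g = -24 (g = 4 - 28 = -24)
t(f) = 75 + f
L = 1680 (L = (7*(-10))*(-24) = -70*(-24) = 1680)
(V + t(U(-10)))/(u + L) = (-36817 + (75 - 10))/(44616 + 1680) = (-36817 + 65)/46296 = -36752*1/46296 = -4594/5787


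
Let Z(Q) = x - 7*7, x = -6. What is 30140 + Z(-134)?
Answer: 30085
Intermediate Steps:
Z(Q) = -55 (Z(Q) = -6 - 7*7 = -6 - 49 = -55)
30140 + Z(-134) = 30140 - 55 = 30085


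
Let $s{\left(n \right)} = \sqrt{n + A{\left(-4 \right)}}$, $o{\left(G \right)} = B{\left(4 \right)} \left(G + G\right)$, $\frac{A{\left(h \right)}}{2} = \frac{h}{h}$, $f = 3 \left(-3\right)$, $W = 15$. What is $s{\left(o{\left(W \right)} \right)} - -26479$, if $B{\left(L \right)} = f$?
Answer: $26479 + 2 i \sqrt{67} \approx 26479.0 + 16.371 i$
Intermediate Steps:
$f = -9$
$B{\left(L \right)} = -9$
$A{\left(h \right)} = 2$ ($A{\left(h \right)} = 2 \frac{h}{h} = 2 \cdot 1 = 2$)
$o{\left(G \right)} = - 18 G$ ($o{\left(G \right)} = - 9 \left(G + G\right) = - 9 \cdot 2 G = - 18 G$)
$s{\left(n \right)} = \sqrt{2 + n}$ ($s{\left(n \right)} = \sqrt{n + 2} = \sqrt{2 + n}$)
$s{\left(o{\left(W \right)} \right)} - -26479 = \sqrt{2 - 270} - -26479 = \sqrt{2 - 270} + 26479 = \sqrt{-268} + 26479 = 2 i \sqrt{67} + 26479 = 26479 + 2 i \sqrt{67}$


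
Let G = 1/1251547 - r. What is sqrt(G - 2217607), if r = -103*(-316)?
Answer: 2*I*sqrt(881143761763111462)/1251547 ≈ 1500.1*I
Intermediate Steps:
r = 32548
G = -40735351755/1251547 (G = 1/1251547 - 1*32548 = 1/1251547 - 32548 = -40735351755/1251547 ≈ -32548.)
sqrt(G - 2217607) = sqrt(-40735351755/1251547 - 2217607) = sqrt(-2816174739784/1251547) = 2*I*sqrt(881143761763111462)/1251547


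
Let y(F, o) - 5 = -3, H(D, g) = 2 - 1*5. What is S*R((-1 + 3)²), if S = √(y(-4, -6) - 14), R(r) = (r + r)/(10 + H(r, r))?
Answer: 16*I*√3/7 ≈ 3.959*I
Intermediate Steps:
H(D, g) = -3 (H(D, g) = 2 - 5 = -3)
y(F, o) = 2 (y(F, o) = 5 - 3 = 2)
R(r) = 2*r/7 (R(r) = (r + r)/(10 - 3) = (2*r)/7 = (2*r)*(⅐) = 2*r/7)
S = 2*I*√3 (S = √(2 - 14) = √(-12) = 2*I*√3 ≈ 3.4641*I)
S*R((-1 + 3)²) = (2*I*√3)*(2*(-1 + 3)²/7) = (2*I*√3)*((2/7)*2²) = (2*I*√3)*((2/7)*4) = (2*I*√3)*(8/7) = 16*I*√3/7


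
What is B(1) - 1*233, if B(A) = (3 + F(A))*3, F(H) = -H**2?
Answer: -227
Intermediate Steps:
B(A) = 9 - 3*A**2 (B(A) = (3 - A**2)*3 = 9 - 3*A**2)
B(1) - 1*233 = (9 - 3*1**2) - 1*233 = (9 - 3*1) - 233 = (9 - 3) - 233 = 6 - 233 = -227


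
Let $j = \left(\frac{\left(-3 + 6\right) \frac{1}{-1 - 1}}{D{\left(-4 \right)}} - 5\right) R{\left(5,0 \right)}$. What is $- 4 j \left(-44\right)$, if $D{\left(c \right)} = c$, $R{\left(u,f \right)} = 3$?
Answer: $-2442$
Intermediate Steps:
$j = - \frac{111}{8}$ ($j = \left(\frac{\left(-3 + 6\right) \frac{1}{-1 - 1}}{-4} - 5\right) 3 = \left(\frac{3}{-2} \left(- \frac{1}{4}\right) - 5\right) 3 = \left(3 \left(- \frac{1}{2}\right) \left(- \frac{1}{4}\right) - 5\right) 3 = \left(\left(- \frac{3}{2}\right) \left(- \frac{1}{4}\right) - 5\right) 3 = \left(\frac{3}{8} - 5\right) 3 = \left(- \frac{37}{8}\right) 3 = - \frac{111}{8} \approx -13.875$)
$- 4 j \left(-44\right) = \left(-4\right) \left(- \frac{111}{8}\right) \left(-44\right) = \frac{111}{2} \left(-44\right) = -2442$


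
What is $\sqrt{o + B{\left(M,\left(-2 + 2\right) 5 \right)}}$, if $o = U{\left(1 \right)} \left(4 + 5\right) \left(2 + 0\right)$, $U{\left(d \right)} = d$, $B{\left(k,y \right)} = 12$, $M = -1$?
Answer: $\sqrt{30} \approx 5.4772$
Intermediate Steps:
$o = 18$ ($o = 1 \left(4 + 5\right) \left(2 + 0\right) = 1 \cdot 9 \cdot 2 = 1 \cdot 18 = 18$)
$\sqrt{o + B{\left(M,\left(-2 + 2\right) 5 \right)}} = \sqrt{18 + 12} = \sqrt{30}$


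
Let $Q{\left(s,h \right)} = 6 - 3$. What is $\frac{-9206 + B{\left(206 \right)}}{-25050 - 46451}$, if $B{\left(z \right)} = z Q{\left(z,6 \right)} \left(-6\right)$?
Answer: $\frac{12914}{71501} \approx 0.18061$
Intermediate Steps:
$Q{\left(s,h \right)} = 3$
$B{\left(z \right)} = - 18 z$ ($B{\left(z \right)} = z 3 \left(-6\right) = 3 z \left(-6\right) = - 18 z$)
$\frac{-9206 + B{\left(206 \right)}}{-25050 - 46451} = \frac{-9206 - 3708}{-25050 - 46451} = \frac{-9206 - 3708}{-71501} = \left(-12914\right) \left(- \frac{1}{71501}\right) = \frac{12914}{71501}$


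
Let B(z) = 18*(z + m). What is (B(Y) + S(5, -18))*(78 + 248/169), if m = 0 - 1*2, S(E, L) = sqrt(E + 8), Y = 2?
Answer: 13430*sqrt(13)/169 ≈ 286.52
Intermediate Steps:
S(E, L) = sqrt(8 + E)
m = -2 (m = 0 - 2 = -2)
B(z) = -36 + 18*z (B(z) = 18*(z - 2) = 18*(-2 + z) = -36 + 18*z)
(B(Y) + S(5, -18))*(78 + 248/169) = ((-36 + 18*2) + sqrt(8 + 5))*(78 + 248/169) = ((-36 + 36) + sqrt(13))*(78 + 248*(1/169)) = (0 + sqrt(13))*(78 + 248/169) = sqrt(13)*(13430/169) = 13430*sqrt(13)/169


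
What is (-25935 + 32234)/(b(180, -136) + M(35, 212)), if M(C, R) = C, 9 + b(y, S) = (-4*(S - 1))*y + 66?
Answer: 6299/98732 ≈ 0.063799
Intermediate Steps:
b(y, S) = 57 + y*(4 - 4*S) (b(y, S) = -9 + ((-4*(S - 1))*y + 66) = -9 + ((-4*(-1 + S))*y + 66) = -9 + ((4 - 4*S)*y + 66) = -9 + (y*(4 - 4*S) + 66) = -9 + (66 + y*(4 - 4*S)) = 57 + y*(4 - 4*S))
(-25935 + 32234)/(b(180, -136) + M(35, 212)) = (-25935 + 32234)/((57 + 4*180 - 4*(-136)*180) + 35) = 6299/((57 + 720 + 97920) + 35) = 6299/(98697 + 35) = 6299/98732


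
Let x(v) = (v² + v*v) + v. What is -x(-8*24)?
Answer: -73536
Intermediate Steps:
x(v) = v + 2*v² (x(v) = (v² + v²) + v = 2*v² + v = v + 2*v²)
-x(-8*24) = -(-8*24)*(1 + 2*(-8*24)) = -(-192)*(1 + 2*(-192)) = -(-192)*(1 - 384) = -(-192)*(-383) = -1*73536 = -73536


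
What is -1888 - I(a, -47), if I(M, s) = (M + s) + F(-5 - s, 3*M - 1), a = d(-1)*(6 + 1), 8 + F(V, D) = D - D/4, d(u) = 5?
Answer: -1946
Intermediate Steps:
F(V, D) = -8 + 3*D/4 (F(V, D) = -8 + (D - D/4) = -8 + 3*D/4)
a = 35 (a = 5*(6 + 1) = 5*7 = 35)
I(M, s) = -35/4 + s + 13*M/4 (I(M, s) = (M + s) + (-8 + 3*(3*M - 1)/4) = (M + s) + (-8 + 3*(-1 + 3*M)/4) = (M + s) + (-8 + (-3/4 + 9*M/4)) = (M + s) + (-35/4 + 9*M/4) = -35/4 + s + 13*M/4)
-1888 - I(a, -47) = -1888 - (-35/4 - 47 + (13/4)*35) = -1888 - (-35/4 - 47 + 455/4) = -1888 - 1*58 = -1888 - 58 = -1946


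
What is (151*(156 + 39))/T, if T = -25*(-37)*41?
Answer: 5889/7585 ≈ 0.77640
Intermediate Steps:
T = 37925 (T = 925*41 = 37925)
(151*(156 + 39))/T = (151*(156 + 39))/37925 = (151*195)*(1/37925) = 29445*(1/37925) = 5889/7585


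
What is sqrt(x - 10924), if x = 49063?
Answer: sqrt(38139) ≈ 195.29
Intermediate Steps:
sqrt(x - 10924) = sqrt(49063 - 10924) = sqrt(38139)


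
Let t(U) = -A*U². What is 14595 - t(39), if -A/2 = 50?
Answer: -137505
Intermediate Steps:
A = -100 (A = -2*50 = -100)
t(U) = 100*U² (t(U) = -(-100)*U² = 100*U²)
14595 - t(39) = 14595 - 100*39² = 14595 - 100*1521 = 14595 - 1*152100 = 14595 - 152100 = -137505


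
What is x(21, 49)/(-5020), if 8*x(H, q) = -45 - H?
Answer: 33/20080 ≈ 0.0016434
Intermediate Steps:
x(H, q) = -45/8 - H/8 (x(H, q) = (-45 - H)/8 = -45/8 - H/8)
x(21, 49)/(-5020) = (-45/8 - 1/8*21)/(-5020) = (-45/8 - 21/8)*(-1/5020) = -33/4*(-1/5020) = 33/20080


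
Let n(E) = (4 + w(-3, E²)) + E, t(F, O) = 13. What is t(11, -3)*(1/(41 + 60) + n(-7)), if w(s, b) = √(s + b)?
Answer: -3926/101 + 13*√46 ≈ 49.299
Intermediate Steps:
w(s, b) = √(b + s)
n(E) = 4 + E + √(-3 + E²) (n(E) = (4 + √(E² - 3)) + E = (4 + √(-3 + E²)) + E = 4 + E + √(-3 + E²))
t(11, -3)*(1/(41 + 60) + n(-7)) = 13*(1/(41 + 60) + (4 - 7 + √(-3 + (-7)²))) = 13*(1/101 + (4 - 7 + √(-3 + 49))) = 13*(1/101 + (4 - 7 + √46)) = 13*(1/101 + (-3 + √46)) = 13*(-302/101 + √46) = -3926/101 + 13*√46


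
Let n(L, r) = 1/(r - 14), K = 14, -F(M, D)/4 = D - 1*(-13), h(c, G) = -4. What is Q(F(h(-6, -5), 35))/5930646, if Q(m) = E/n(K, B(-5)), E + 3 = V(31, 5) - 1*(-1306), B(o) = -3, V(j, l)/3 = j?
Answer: -11866/2965323 ≈ -0.0040016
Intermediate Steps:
F(M, D) = -52 - 4*D (F(M, D) = -4*(D - 1*(-13)) = -4*(D + 13) = -4*(13 + D) = -52 - 4*D)
V(j, l) = 3*j
E = 1396 (E = -3 + (3*31 - 1*(-1306)) = -3 + (93 + 1306) = -3 + 1399 = 1396)
n(L, r) = 1/(-14 + r)
Q(m) = -23732 (Q(m) = 1396/(1/(-14 - 3)) = 1396/(1/(-17)) = 1396/(-1/17) = 1396*(-17) = -23732)
Q(F(h(-6, -5), 35))/5930646 = -23732/5930646 = -23732*1/5930646 = -11866/2965323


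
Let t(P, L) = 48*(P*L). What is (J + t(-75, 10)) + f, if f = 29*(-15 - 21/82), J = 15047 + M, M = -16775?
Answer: -3129975/82 ≈ -38170.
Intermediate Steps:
J = -1728 (J = 15047 - 16775 = -1728)
f = -36279/82 (f = 29*(-15 - 21*1/82) = 29*(-15 - 21/82) = 29*(-1251/82) = -36279/82 ≈ -442.43)
t(P, L) = 48*L*P (t(P, L) = 48*(L*P) = 48*L*P)
(J + t(-75, 10)) + f = (-1728 + 48*10*(-75)) - 36279/82 = (-1728 - 36000) - 36279/82 = -37728 - 36279/82 = -3129975/82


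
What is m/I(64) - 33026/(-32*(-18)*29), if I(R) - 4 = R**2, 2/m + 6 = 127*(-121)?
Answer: -260200711901/131605178400 ≈ -1.9771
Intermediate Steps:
m = -2/15373 (m = 2/(-6 + 127*(-121)) = 2/(-6 - 15367) = 2/(-15373) = 2*(-1/15373) = -2/15373 ≈ -0.00013010)
I(R) = 4 + R**2
m/I(64) - 33026/(-32*(-18)*29) = -2/(15373*(4 + 64**2)) - 33026/(-32*(-18)*29) = -2/(15373*(4 + 4096)) - 33026/(576*29) = -2/15373/4100 - 33026/16704 = -2/15373*1/4100 - 33026*1/16704 = -1/31514650 - 16513/8352 = -260200711901/131605178400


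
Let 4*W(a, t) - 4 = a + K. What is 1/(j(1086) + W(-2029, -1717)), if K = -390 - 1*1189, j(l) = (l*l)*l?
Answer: 1/1280823155 ≈ 7.8075e-10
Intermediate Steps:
j(l) = l³ (j(l) = l²*l = l³)
K = -1579 (K = -390 - 1189 = -1579)
W(a, t) = -1575/4 + a/4 (W(a, t) = 1 + (a - 1579)/4 = 1 + (-1579 + a)/4 = 1 + (-1579/4 + a/4) = -1575/4 + a/4)
1/(j(1086) + W(-2029, -1717)) = 1/(1086³ + (-1575/4 + (¼)*(-2029))) = 1/(1280824056 + (-1575/4 - 2029/4)) = 1/(1280824056 - 901) = 1/1280823155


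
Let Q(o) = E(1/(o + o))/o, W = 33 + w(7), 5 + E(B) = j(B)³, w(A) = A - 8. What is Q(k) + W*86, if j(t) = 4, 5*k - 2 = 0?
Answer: 5799/2 ≈ 2899.5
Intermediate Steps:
k = ⅖ (k = ⅖ + (⅕)*0 = ⅖ + 0 = ⅖ ≈ 0.40000)
w(A) = -8 + A
E(B) = 59 (E(B) = -5 + 4³ = -5 + 64 = 59)
W = 32 (W = 33 + (-8 + 7) = 33 - 1 = 32)
Q(o) = 59/o
Q(k) + W*86 = 59/(⅖) + 32*86 = 59*(5/2) + 2752 = 295/2 + 2752 = 5799/2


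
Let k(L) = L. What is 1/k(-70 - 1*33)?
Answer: -1/103 ≈ -0.0097087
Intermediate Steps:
1/k(-70 - 1*33) = 1/(-70 - 1*33) = 1/(-70 - 33) = 1/(-103) = -1/103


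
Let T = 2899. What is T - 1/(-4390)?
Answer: 12726611/4390 ≈ 2899.0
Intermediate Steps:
T - 1/(-4390) = 2899 - 1/(-4390) = 2899 - 1*(-1/4390) = 2899 + 1/4390 = 12726611/4390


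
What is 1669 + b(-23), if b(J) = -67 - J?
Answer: 1625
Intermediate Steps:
1669 + b(-23) = 1669 + (-67 - 1*(-23)) = 1669 + (-67 + 23) = 1669 - 44 = 1625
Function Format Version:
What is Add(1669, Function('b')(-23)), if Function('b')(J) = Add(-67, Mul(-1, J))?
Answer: 1625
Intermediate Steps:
Add(1669, Function('b')(-23)) = Add(1669, Add(-67, Mul(-1, -23))) = Add(1669, Add(-67, 23)) = Add(1669, -44) = 1625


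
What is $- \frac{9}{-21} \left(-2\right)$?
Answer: $- \frac{6}{7} \approx -0.85714$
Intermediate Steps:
$- \frac{9}{-21} \left(-2\right) = \left(-9\right) \left(- \frac{1}{21}\right) \left(-2\right) = \frac{3}{7} \left(-2\right) = - \frac{6}{7}$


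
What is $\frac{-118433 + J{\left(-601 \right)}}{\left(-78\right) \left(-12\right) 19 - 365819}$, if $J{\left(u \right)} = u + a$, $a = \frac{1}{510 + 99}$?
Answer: $\frac{14498341}{42390663} \approx 0.34202$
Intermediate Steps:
$a = \frac{1}{609} \approx 0.001642$
$J{\left(u \right)} = \frac{1}{609} + u$ ($J{\left(u \right)} = u + \frac{1}{609} = \frac{1}{609} + u$)
$\frac{-118433 + J{\left(-601 \right)}}{\left(-78\right) \left(-12\right) 19 - 365819} = \frac{-118433 + \left(\frac{1}{609} - 601\right)}{\left(-78\right) \left(-12\right) 19 - 365819} = \frac{-118433 - \frac{366008}{609}}{936 \cdot 19 - 365819} = - \frac{72491705}{609 \left(17784 - 365819\right)} = - \frac{72491705}{609 \left(-348035\right)} = \left(- \frac{72491705}{609}\right) \left(- \frac{1}{348035}\right) = \frac{14498341}{42390663}$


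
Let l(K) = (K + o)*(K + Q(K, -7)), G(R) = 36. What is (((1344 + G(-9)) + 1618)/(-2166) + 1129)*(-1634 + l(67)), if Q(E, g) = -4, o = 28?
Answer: 279656632/57 ≈ 4.9063e+6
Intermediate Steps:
l(K) = (-4 + K)*(28 + K) (l(K) = (K + 28)*(K - 4) = (28 + K)*(-4 + K) = (-4 + K)*(28 + K))
(((1344 + G(-9)) + 1618)/(-2166) + 1129)*(-1634 + l(67)) = (((1344 + 36) + 1618)/(-2166) + 1129)*(-1634 + (-112 + 67**2 + 24*67)) = ((1380 + 1618)*(-1/2166) + 1129)*(-1634 + (-112 + 4489 + 1608)) = (2998*(-1/2166) + 1129)*(-1634 + 5985) = (-1499/1083 + 1129)*4351 = (1221208/1083)*4351 = 279656632/57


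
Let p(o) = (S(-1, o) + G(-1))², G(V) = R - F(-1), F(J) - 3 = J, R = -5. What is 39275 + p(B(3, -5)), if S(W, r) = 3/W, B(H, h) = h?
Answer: 39375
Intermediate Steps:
F(J) = 3 + J
G(V) = -7 (G(V) = -5 - (3 - 1) = -5 - 1*2 = -5 - 2 = -7)
p(o) = 100 (p(o) = (3/(-1) - 7)² = (3*(-1) - 7)² = (-3 - 7)² = (-10)² = 100)
39275 + p(B(3, -5)) = 39275 + 100 = 39375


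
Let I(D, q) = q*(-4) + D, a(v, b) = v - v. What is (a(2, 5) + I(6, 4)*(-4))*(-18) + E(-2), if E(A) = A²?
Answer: -716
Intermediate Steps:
a(v, b) = 0
I(D, q) = D - 4*q (I(D, q) = -4*q + D = D - 4*q)
(a(2, 5) + I(6, 4)*(-4))*(-18) + E(-2) = (0 + (6 - 4*4)*(-4))*(-18) + (-2)² = (0 + (6 - 16)*(-4))*(-18) + 4 = (0 - 10*(-4))*(-18) + 4 = (0 + 40)*(-18) + 4 = 40*(-18) + 4 = -720 + 4 = -716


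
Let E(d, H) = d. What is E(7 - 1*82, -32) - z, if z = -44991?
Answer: 44916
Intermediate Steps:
E(7 - 1*82, -32) - z = (7 - 1*82) - 1*(-44991) = (7 - 82) + 44991 = -75 + 44991 = 44916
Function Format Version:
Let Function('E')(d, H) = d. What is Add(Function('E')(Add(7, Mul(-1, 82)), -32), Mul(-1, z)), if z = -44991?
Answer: 44916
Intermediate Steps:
Add(Function('E')(Add(7, Mul(-1, 82)), -32), Mul(-1, z)) = Add(Add(7, Mul(-1, 82)), Mul(-1, -44991)) = Add(Add(7, -82), 44991) = Add(-75, 44991) = 44916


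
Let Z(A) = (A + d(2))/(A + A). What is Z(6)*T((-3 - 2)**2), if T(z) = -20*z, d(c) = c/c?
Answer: -875/3 ≈ -291.67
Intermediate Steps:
d(c) = 1
Z(A) = (1 + A)/(2*A) (Z(A) = (A + 1)/(A + A) = (1 + A)/((2*A)) = (1 + A)*(1/(2*A)) = (1 + A)/(2*A))
Z(6)*T((-3 - 2)**2) = ((1/2)*(1 + 6)/6)*(-20*(-3 - 2)**2) = ((1/2)*(1/6)*7)*(-20*(-5)**2) = 7*(-20*25)/12 = (7/12)*(-500) = -875/3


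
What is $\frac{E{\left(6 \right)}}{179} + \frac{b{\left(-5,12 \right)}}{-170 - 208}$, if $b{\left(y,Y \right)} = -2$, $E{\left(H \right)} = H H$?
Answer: $\frac{6983}{33831} \approx 0.20641$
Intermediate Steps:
$E{\left(H \right)} = H^{2}$
$\frac{E{\left(6 \right)}}{179} + \frac{b{\left(-5,12 \right)}}{-170 - 208} = \frac{6^{2}}{179} - \frac{2}{-170 - 208} = 36 \cdot \frac{1}{179} - \frac{2}{-378} = \frac{36}{179} - - \frac{1}{189} = \frac{36}{179} + \frac{1}{189} = \frac{6983}{33831}$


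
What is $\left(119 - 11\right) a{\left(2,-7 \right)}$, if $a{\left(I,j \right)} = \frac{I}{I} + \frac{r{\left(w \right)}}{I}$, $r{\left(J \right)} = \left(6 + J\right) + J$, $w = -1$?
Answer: $324$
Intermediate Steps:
$r{\left(J \right)} = 6 + 2 J$
$a{\left(I,j \right)} = 1 + \frac{4}{I}$ ($a{\left(I,j \right)} = \frac{I}{I} + \frac{6 + 2 \left(-1\right)}{I} = 1 + \frac{6 - 2}{I} = 1 + \frac{4}{I}$)
$\left(119 - 11\right) a{\left(2,-7 \right)} = \left(119 - 11\right) \frac{4 + 2}{2} = 108 \cdot \frac{1}{2} \cdot 6 = 108 \cdot 3 = 324$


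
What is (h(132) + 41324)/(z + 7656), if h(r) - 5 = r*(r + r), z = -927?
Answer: 76177/6729 ≈ 11.321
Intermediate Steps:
h(r) = 5 + 2*r² (h(r) = 5 + r*(r + r) = 5 + r*(2*r) = 5 + 2*r²)
(h(132) + 41324)/(z + 7656) = ((5 + 2*132²) + 41324)/(-927 + 7656) = ((5 + 2*17424) + 41324)/6729 = ((5 + 34848) + 41324)*(1/6729) = (34853 + 41324)*(1/6729) = 76177*(1/6729) = 76177/6729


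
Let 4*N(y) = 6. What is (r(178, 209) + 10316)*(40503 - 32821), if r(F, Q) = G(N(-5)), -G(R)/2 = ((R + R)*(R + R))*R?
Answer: 79040098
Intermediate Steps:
N(y) = 3/2 (N(y) = (¼)*6 = 3/2)
G(R) = -8*R³ (G(R) = -2*(R + R)*(R + R)*R = -2*(2*R)*(2*R)*R = -2*4*R²*R = -8*R³)
r(F, Q) = -27 (r(F, Q) = -8*(3/2)³ = -8*27/8 = -27)
(r(178, 209) + 10316)*(40503 - 32821) = (-27 + 10316)*(40503 - 32821) = 10289*7682 = 79040098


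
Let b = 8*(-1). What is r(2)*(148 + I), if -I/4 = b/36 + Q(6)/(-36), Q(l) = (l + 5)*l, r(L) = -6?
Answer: -2812/3 ≈ -937.33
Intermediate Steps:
b = -8
Q(l) = l*(5 + l) (Q(l) = (5 + l)*l = l*(5 + l))
I = 74/9 (I = -4*(-8/36 + (6*(5 + 6))/(-36)) = -4*(-8*1/36 + (6*11)*(-1/36)) = -4*(-2/9 + 66*(-1/36)) = -4*(-2/9 - 11/6) = -4*(-37/18) = 74/9 ≈ 8.2222)
r(2)*(148 + I) = -6*(148 + 74/9) = -6*1406/9 = -2812/3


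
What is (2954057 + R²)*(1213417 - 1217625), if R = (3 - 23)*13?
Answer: -12715132656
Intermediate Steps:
R = -260 (R = -20*13 = -260)
(2954057 + R²)*(1213417 - 1217625) = (2954057 + (-260)²)*(1213417 - 1217625) = (2954057 + 67600)*(-4208) = 3021657*(-4208) = -12715132656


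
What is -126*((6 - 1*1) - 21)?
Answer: 2016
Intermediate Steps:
-126*((6 - 1*1) - 21) = -126*((6 - 1) - 21) = -126*(5 - 21) = -126*(-16) = 2016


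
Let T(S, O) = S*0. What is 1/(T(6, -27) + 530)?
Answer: 1/530 ≈ 0.0018868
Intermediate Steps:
T(S, O) = 0
1/(T(6, -27) + 530) = 1/(0 + 530) = 1/530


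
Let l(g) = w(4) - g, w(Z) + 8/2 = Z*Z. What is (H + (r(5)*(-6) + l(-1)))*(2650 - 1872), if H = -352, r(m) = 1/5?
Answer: -1323378/5 ≈ -2.6468e+5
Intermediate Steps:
w(Z) = -4 + Z² (w(Z) = -4 + Z*Z = -4 + Z²)
l(g) = 12 - g (l(g) = (-4 + 4²) - g = (-4 + 16) - g = 12 - g)
r(m) = ⅕
(H + (r(5)*(-6) + l(-1)))*(2650 - 1872) = (-352 + ((⅕)*(-6) + (12 - 1*(-1))))*(2650 - 1872) = (-352 + (-6/5 + (12 + 1)))*778 = (-352 + (-6/5 + 13))*778 = (-352 + 59/5)*778 = -1701/5*778 = -1323378/5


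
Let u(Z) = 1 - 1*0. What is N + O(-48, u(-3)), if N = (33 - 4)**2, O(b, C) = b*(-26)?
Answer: 2089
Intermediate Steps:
u(Z) = 1 (u(Z) = 1 + 0 = 1)
O(b, C) = -26*b
N = 841 (N = 29**2 = 841)
N + O(-48, u(-3)) = 841 - 26*(-48) = 841 + 1248 = 2089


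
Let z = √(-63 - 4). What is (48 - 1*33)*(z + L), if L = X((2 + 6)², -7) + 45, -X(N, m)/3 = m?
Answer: 990 + 15*I*√67 ≈ 990.0 + 122.78*I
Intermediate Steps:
X(N, m) = -3*m
L = 66 (L = -3*(-7) + 45 = 21 + 45 = 66)
z = I*√67 (z = √(-67) = I*√67 ≈ 8.1853*I)
(48 - 1*33)*(z + L) = (48 - 1*33)*(I*√67 + 66) = (48 - 33)*(66 + I*√67) = 15*(66 + I*√67) = 990 + 15*I*√67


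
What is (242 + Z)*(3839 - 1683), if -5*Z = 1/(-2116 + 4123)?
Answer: 5235779164/10035 ≈ 5.2175e+5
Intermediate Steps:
Z = -1/10035 (Z = -1/(5*(-2116 + 4123)) = -1/5/2007 = -1/5*1/2007 = -1/10035 ≈ -9.9651e-5)
(242 + Z)*(3839 - 1683) = (242 - 1/10035)*(3839 - 1683) = (2428469/10035)*2156 = 5235779164/10035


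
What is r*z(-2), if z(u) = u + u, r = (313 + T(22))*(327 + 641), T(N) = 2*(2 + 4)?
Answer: -1258400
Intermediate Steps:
T(N) = 12 (T(N) = 2*6 = 12)
r = 314600 (r = (313 + 12)*(327 + 641) = 325*968 = 314600)
z(u) = 2*u
r*z(-2) = 314600*(2*(-2)) = 314600*(-4) = -1258400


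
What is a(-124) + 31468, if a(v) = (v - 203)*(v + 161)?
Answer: 19369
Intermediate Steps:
a(v) = (-203 + v)*(161 + v)
a(-124) + 31468 = (-32683 + (-124)**2 - 42*(-124)) + 31468 = (-32683 + 15376 + 5208) + 31468 = -12099 + 31468 = 19369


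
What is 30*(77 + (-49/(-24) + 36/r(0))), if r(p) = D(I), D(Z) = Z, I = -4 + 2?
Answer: 7325/4 ≈ 1831.3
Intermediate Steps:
I = -2
r(p) = -2
30*(77 + (-49/(-24) + 36/r(0))) = 30*(77 + (-49/(-24) + 36/(-2))) = 30*(77 + (-49*(-1/24) + 36*(-½))) = 30*(77 + (49/24 - 18)) = 30*(77 - 383/24) = 30*(1465/24) = 7325/4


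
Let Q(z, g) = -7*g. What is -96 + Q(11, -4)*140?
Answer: 3824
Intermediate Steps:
-96 + Q(11, -4)*140 = -96 - 7*(-4)*140 = -96 + 28*140 = -96 + 3920 = 3824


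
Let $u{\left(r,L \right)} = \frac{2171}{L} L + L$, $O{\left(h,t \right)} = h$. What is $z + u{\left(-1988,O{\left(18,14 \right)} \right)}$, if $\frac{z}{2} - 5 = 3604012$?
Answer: $7210223$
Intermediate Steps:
$z = 7208034$ ($z = 10 + 2 \cdot 3604012 = 10 + 7208024 = 7208034$)
$u{\left(r,L \right)} = 2171 + L$
$z + u{\left(-1988,O{\left(18,14 \right)} \right)} = 7208034 + \left(2171 + 18\right) = 7208034 + 2189 = 7210223$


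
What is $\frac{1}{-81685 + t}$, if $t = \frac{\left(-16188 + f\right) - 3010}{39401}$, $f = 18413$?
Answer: $- \frac{39401}{3218471470} \approx -1.2242 \cdot 10^{-5}$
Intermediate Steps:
$t = - \frac{785}{39401}$ ($t = \frac{\left(-16188 + 18413\right) - 3010}{39401} = \left(2225 - 3010\right) \frac{1}{39401} = \left(-785\right) \frac{1}{39401} = - \frac{785}{39401} \approx -0.019923$)
$\frac{1}{-81685 + t} = \frac{1}{-81685 - \frac{785}{39401}} = \frac{1}{- \frac{3218471470}{39401}} = - \frac{39401}{3218471470}$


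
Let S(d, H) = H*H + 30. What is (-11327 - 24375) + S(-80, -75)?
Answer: -30047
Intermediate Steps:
S(d, H) = 30 + H² (S(d, H) = H² + 30 = 30 + H²)
(-11327 - 24375) + S(-80, -75) = (-11327 - 24375) + (30 + (-75)²) = -35702 + (30 + 5625) = -35702 + 5655 = -30047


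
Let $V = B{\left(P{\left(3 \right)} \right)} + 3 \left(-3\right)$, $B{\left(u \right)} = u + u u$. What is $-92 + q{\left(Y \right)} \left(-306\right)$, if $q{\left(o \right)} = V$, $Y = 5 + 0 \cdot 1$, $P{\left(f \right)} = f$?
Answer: $-1010$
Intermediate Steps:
$B{\left(u \right)} = u + u^{2}$
$Y = 5$ ($Y = 5 + 0 = 5$)
$V = 3$ ($V = 3 \left(1 + 3\right) + 3 \left(-3\right) = 3 \cdot 4 - 9 = 12 - 9 = 3$)
$q{\left(o \right)} = 3$
$-92 + q{\left(Y \right)} \left(-306\right) = -92 + 3 \left(-306\right) = -92 - 918 = -1010$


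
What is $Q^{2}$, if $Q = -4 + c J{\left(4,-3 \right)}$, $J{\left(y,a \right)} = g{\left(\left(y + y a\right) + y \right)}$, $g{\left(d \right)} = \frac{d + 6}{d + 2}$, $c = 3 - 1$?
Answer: $36$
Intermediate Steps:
$c = 2$
$g{\left(d \right)} = \frac{6 + d}{2 + d}$
$J{\left(y,a \right)} = \frac{6 + 2 y + a y}{2 + 2 y + a y}$ ($J{\left(y,a \right)} = \frac{6 + \left(\left(y + y a\right) + y\right)}{2 + \left(\left(y + y a\right) + y\right)} = \frac{6 + \left(\left(y + a y\right) + y\right)}{2 + \left(\left(y + a y\right) + y\right)} = \frac{6 + \left(2 y + a y\right)}{2 + \left(2 y + a y\right)} = \frac{6 + 2 y + a y}{2 + 2 y + a y}$)
$Q = -6$ ($Q = -4 + 2 \frac{6 + 4 \left(2 - 3\right)}{2 + 4 \left(2 - 3\right)} = -4 + 2 \frac{6 + 4 \left(-1\right)}{2 + 4 \left(-1\right)} = -4 + 2 \frac{6 - 4}{2 - 4} = -4 + 2 \frac{1}{-2} \cdot 2 = -4 + 2 \left(\left(- \frac{1}{2}\right) 2\right) = -4 + 2 \left(-1\right) = -4 - 2 = -6$)
$Q^{2} = \left(-6\right)^{2} = 36$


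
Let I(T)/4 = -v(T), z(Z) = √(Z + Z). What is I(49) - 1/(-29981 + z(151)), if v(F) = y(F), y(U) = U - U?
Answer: 29981/898860059 + √302/898860059 ≈ 3.3374e-5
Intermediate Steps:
y(U) = 0
v(F) = 0
z(Z) = √2*√Z (z(Z) = √(2*Z) = √2*√Z)
I(T) = 0 (I(T) = 4*(-1*0) = 4*0 = 0)
I(49) - 1/(-29981 + z(151)) = 0 - 1/(-29981 + √2*√151) = 0 - 1/(-29981 + √302) = -1/(-29981 + √302)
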